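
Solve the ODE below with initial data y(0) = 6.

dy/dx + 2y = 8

General solution: y = 4 + Ce^(-2x)
Applying y(0) = 6: C = 6 - 4 = 2
Particular solution: y = 4 + 2e^(-2x)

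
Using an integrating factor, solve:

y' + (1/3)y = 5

Using integrating factor method:

General solution: y = 15 + Ce^(-x/3)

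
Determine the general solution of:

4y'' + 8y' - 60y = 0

Characteristic equation: 4r² + 8r - 60 = 0
Divide by 4: r² + 2r - 15 = 0
Roots: r = 3, -5 (distinct real)
General solution: y = C₁e^(3x) + C₂e^(-5x)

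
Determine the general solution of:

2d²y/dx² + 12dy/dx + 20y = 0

Characteristic equation: 2r² + 12r + 20 = 0
Divide by 2: r² + 6r + 10 = 0
Roots: r = -3 ± i (complex conjugates)
General solution: y = e^(-3x)(C₁cos(x) + C₂sin(x))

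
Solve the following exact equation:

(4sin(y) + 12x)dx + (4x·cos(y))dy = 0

Verify exactness: ∂M/∂y = ∂N/∂x ✓
Find F(x,y) such that ∂F/∂x = M, ∂F/∂y = N
Solution: 4x·sin(y) + 6x² = C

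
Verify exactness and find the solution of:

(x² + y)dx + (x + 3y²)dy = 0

Verify exactness: ∂M/∂y = ∂N/∂x ✓
Find F(x,y) such that ∂F/∂x = M, ∂F/∂y = N
Solution: x³/3 + xy + y³ = C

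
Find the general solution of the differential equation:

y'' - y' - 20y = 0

Characteristic equation: r² - r - 20 = 0
Roots: r = 5, -4 (distinct real)
General solution: y = C₁e^(5x) + C₂e^(-4x)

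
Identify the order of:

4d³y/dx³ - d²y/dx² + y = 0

The order is 3 (highest derivative is of order 3).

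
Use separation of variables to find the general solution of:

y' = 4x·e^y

Separating variables and integrating:
-e^(-y) = 2x² + C

General solution: y = -ln(C - 2x²)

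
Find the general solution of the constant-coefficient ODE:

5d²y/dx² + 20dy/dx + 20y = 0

Characteristic equation: 5r² + 20r + 20 = 0
Divide by 5: r² + 4r + 4 = 0
Factored: (r + 2)² = 0
Repeated root: r = -2
General solution: y = (C₁ + C₂x)e^(-2x)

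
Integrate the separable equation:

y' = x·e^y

Separating variables and integrating:
-e^(-y) = x²/2 + C

General solution: y = -ln(C - x²/2)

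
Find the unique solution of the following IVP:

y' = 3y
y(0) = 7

General solution: y = Ce^(3x)
Applying IC y(0) = 7:
Particular solution: y = 7e^(3x)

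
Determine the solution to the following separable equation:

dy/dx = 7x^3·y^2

Separating variables and integrating:
-1/y = 7x^4/4 + C

General solution: y^-1 = (-7/4)x^4 + C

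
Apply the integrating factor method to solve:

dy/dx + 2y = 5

Using integrating factor method:

General solution: y = 5/2 + Ce^(-2x)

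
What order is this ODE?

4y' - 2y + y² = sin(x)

The order is 1 (highest derivative is of order 1).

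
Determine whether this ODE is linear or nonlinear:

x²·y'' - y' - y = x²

Linear (y and its derivatives appear to the first power only, no products of y terms)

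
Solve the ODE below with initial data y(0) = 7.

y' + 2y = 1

General solution: y = 1/2 + Ce^(-2x)
Applying y(0) = 7: C = 7 - 1/2 = 13/2
Particular solution: y = 1/2 + (13/2)e^(-2x)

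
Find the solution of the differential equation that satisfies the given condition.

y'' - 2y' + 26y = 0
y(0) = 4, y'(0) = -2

General solution: y = e^x(C₁cos(5x) + C₂sin(5x))
Complex roots r = 1 ± 5i
Applying ICs: C₁ = 4, C₂ = -6/5
Particular solution: y = e^x(4cos(5x) - (6/5)sin(5x))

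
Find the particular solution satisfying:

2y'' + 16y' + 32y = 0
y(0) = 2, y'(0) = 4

General solution: y = (C₁ + C₂x)e^(-4x)
Repeated root r = -4
Applying ICs: C₁ = 2, C₂ = 12
Particular solution: y = (2 + 12x)e^(-4x)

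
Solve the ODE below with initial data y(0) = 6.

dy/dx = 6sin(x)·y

General solution: y = Ce^(-6cos(x))
Applying IC y(0) = 6:
Particular solution: y = 6e^(6(1-cos(x)))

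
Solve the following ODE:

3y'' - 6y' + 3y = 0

Characteristic equation: 3r² - 6r + 3 = 0
Divide by 3: r² - 2r + 1 = 0
Factored: (r - 1)² = 0
Repeated root: r = 1
General solution: y = (C₁ + C₂x)e^x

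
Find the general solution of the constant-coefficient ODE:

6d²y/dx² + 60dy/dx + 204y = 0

Characteristic equation: 6r² + 60r + 204 = 0
Divide by 6: r² + 10r + 34 = 0
Roots: r = -5 ± 3i (complex conjugates)
General solution: y = e^(-5x)(C₁cos(3x) + C₂sin(3x))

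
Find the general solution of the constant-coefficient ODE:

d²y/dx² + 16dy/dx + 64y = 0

Characteristic equation: r² + 16r + 64 = 0
Factored: (r + 8)² = 0
Repeated root: r = -8
General solution: y = (C₁ + C₂x)e^(-8x)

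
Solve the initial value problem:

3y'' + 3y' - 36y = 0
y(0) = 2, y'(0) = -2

General solution: y = C₁e^(3x) + C₂e^(-4x)
Applying ICs: C₁ = 6/7, C₂ = 8/7
Particular solution: y = (6/7)e^(3x) + (8/7)e^(-4x)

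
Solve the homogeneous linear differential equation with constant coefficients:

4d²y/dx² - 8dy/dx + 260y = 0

Characteristic equation: 4r² - 8r + 260 = 0
Divide by 4: r² - 2r + 65 = 0
Roots: r = 1 ± 8i (complex conjugates)
General solution: y = e^x(C₁cos(8x) + C₂sin(8x))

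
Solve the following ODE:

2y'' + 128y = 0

Characteristic equation: 2r² + 128 = 0
Divide by 2: r² + 64 = 0
Roots: r = ±8i (complex conjugates)
General solution: y = C₁cos(8x) + C₂sin(8x)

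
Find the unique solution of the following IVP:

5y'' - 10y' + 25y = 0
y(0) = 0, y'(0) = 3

General solution: y = e^x(C₁cos(2x) + C₂sin(2x))
Complex roots r = 1 ± 2i
Applying ICs: C₁ = 0, C₂ = 3/2
Particular solution: y = e^x((3/2)sin(2x))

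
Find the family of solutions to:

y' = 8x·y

Separating variables and integrating:
ln|y| = 4x^2 + C

General solution: y = Ce^(4x^2)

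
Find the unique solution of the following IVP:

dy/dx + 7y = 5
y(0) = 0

General solution: y = 5/7 + Ce^(-7x)
Applying y(0) = 0: C = 0 - 5/7 = -5/7
Particular solution: y = 5/7 - (5/7)e^(-7x)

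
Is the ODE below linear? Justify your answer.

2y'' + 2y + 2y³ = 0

No. Nonlinear (y³ term)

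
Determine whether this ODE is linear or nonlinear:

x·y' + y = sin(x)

Linear (y and its derivatives appear to the first power only, no products of y terms)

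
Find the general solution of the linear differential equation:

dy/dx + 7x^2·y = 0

Using integrating factor method:

General solution: y = Ce^(-7x^3/3)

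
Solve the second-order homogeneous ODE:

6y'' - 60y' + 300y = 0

Characteristic equation: 6r² - 60r + 300 = 0
Divide by 6: r² - 10r + 50 = 0
Roots: r = 5 ± 5i (complex conjugates)
General solution: y = e^(5x)(C₁cos(5x) + C₂sin(5x))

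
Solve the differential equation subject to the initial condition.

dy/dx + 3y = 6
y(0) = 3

General solution: y = 2 + Ce^(-3x)
Applying y(0) = 3: C = 3 - 2 = 1
Particular solution: y = 2 + e^(-3x)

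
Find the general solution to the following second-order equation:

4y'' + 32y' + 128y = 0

Characteristic equation: 4r² + 32r + 128 = 0
Divide by 4: r² + 8r + 32 = 0
Roots: r = -4 ± 4i (complex conjugates)
General solution: y = e^(-4x)(C₁cos(4x) + C₂sin(4x))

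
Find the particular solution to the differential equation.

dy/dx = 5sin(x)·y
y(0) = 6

General solution: y = Ce^(-5cos(x))
Applying IC y(0) = 6:
Particular solution: y = 6e^(5(1-cos(x)))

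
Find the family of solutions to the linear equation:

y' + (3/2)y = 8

Using integrating factor method:

General solution: y = 16/3 + Ce^(-3x/2)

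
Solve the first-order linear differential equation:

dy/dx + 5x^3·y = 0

Using integrating factor method:

General solution: y = Ce^(-5x^4/4)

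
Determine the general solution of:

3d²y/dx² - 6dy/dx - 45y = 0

Characteristic equation: 3r² - 6r - 45 = 0
Divide by 3: r² - 2r - 15 = 0
Roots: r = 5, -3 (distinct real)
General solution: y = C₁e^(5x) + C₂e^(-3x)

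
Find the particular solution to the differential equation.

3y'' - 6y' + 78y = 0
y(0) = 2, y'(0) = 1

General solution: y = e^x(C₁cos(5x) + C₂sin(5x))
Complex roots r = 1 ± 5i
Applying ICs: C₁ = 2, C₂ = -1/5
Particular solution: y = e^x(2cos(5x) - (1/5)sin(5x))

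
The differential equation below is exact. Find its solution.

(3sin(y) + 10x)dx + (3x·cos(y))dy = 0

Verify exactness: ∂M/∂y = ∂N/∂x ✓
Find F(x,y) such that ∂F/∂x = M, ∂F/∂y = N
Solution: 3x·sin(y) + 5x² = C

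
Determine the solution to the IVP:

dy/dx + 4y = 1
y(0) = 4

General solution: y = 1/4 + Ce^(-4x)
Applying y(0) = 4: C = 4 - 1/4 = 15/4
Particular solution: y = 1/4 + (15/4)e^(-4x)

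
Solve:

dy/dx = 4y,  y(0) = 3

General solution: y = Ce^(4x)
Applying IC y(0) = 3:
Particular solution: y = 3e^(4x)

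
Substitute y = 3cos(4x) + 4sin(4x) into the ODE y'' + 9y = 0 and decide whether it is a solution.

Verification:
y'' = -48cos(4x) - 64sin(4x)
y'' + 9y ≠ 0 (frequency mismatch: got 16 instead of 9)

No, it is not a solution.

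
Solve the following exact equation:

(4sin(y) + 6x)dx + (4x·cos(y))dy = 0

Verify exactness: ∂M/∂y = ∂N/∂x ✓
Find F(x,y) such that ∂F/∂x = M, ∂F/∂y = N
Solution: 4x·sin(y) + 3x² = C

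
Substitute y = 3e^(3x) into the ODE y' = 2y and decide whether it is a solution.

Verification:
y = 3e^(3x)
y' = 9e^(3x)
But 2y = 6e^(3x)
y' ≠ 2y — the derivative does not match

No, it is not a solution.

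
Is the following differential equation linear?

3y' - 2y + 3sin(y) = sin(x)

No. Nonlinear (sin(y) is nonlinear in y)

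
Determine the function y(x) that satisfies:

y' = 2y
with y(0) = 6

General solution: y = Ce^(2x)
Applying IC y(0) = 6:
Particular solution: y = 6e^(2x)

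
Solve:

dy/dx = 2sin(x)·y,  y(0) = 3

General solution: y = Ce^(-2cos(x))
Applying IC y(0) = 3:
Particular solution: y = 3e^(2(1-cos(x)))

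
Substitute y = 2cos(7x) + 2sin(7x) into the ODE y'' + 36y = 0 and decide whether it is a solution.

Verification:
y'' = -98cos(7x) - 98sin(7x)
y'' + 36y ≠ 0 (frequency mismatch: got 49 instead of 36)

No, it is not a solution.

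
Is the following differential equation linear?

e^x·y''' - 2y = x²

Yes. Linear (y and its derivatives appear to the first power only, no products of y terms)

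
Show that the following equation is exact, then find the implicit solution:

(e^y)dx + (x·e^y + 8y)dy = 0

Verify exactness: ∂M/∂y = ∂N/∂x ✓
Find F(x,y) such that ∂F/∂x = M, ∂F/∂y = N
Solution: x·e^y + 4y² = C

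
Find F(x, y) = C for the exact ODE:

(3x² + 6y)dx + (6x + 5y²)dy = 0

Verify exactness: ∂M/∂y = ∂N/∂x ✓
Find F(x,y) such that ∂F/∂x = M, ∂F/∂y = N
Solution: x³ + 6xy + 5y³/3 = C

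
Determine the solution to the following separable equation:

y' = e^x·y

Separating variables and integrating:
ln|y| = e^x + C

General solution: y = Ce^(e^x)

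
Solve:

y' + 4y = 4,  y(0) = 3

General solution: y = 1 + Ce^(-4x)
Applying y(0) = 3: C = 3 - 1 = 2
Particular solution: y = 1 + 2e^(-4x)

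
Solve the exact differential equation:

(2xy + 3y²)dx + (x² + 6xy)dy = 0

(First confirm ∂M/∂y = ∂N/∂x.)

Verify exactness: ∂M/∂y = ∂N/∂x ✓
Find F(x,y) such that ∂F/∂x = M, ∂F/∂y = N
Solution: x²y + 3xy² = C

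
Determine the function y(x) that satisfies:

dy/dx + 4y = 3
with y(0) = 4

General solution: y = 3/4 + Ce^(-4x)
Applying y(0) = 4: C = 4 - 3/4 = 13/4
Particular solution: y = 3/4 + (13/4)e^(-4x)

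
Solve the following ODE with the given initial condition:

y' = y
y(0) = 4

General solution: y = Ce^x
Applying IC y(0) = 4:
Particular solution: y = 4e^x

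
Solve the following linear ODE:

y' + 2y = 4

Using integrating factor method:

General solution: y = 2 + Ce^(-2x)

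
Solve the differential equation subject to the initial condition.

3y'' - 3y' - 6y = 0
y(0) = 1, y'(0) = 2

General solution: y = C₁e^(2x) + C₂e^(-x)
Applying ICs: C₁ = 1, C₂ = 0
Particular solution: y = e^(2x)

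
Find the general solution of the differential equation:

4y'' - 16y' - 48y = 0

Characteristic equation: 4r² - 16r - 48 = 0
Divide by 4: r² - 4r - 12 = 0
Roots: r = 6, -2 (distinct real)
General solution: y = C₁e^(6x) + C₂e^(-2x)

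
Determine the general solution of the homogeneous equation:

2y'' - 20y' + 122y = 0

Characteristic equation: 2r² - 20r + 122 = 0
Divide by 2: r² - 10r + 61 = 0
Roots: r = 5 ± 6i (complex conjugates)
General solution: y = e^(5x)(C₁cos(6x) + C₂sin(6x))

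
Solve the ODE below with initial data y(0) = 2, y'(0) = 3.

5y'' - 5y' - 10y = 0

General solution: y = C₁e^(2x) + C₂e^(-x)
Applying ICs: C₁ = 5/3, C₂ = 1/3
Particular solution: y = (5/3)e^(2x) + (1/3)e^(-x)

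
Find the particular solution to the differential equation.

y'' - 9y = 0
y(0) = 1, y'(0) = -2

General solution: y = C₁e^(3x) + C₂e^(-3x)
Applying ICs: C₁ = 1/6, C₂ = 5/6
Particular solution: y = (1/6)e^(3x) + (5/6)e^(-3x)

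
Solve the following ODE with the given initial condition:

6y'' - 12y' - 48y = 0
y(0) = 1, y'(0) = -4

General solution: y = C₁e^(4x) + C₂e^(-2x)
Applying ICs: C₁ = -1/3, C₂ = 4/3
Particular solution: y = -(1/3)e^(4x) + (4/3)e^(-2x)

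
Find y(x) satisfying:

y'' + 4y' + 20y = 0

Characteristic equation: r² + 4r + 20 = 0
Roots: r = -2 ± 4i (complex conjugates)
General solution: y = e^(-2x)(C₁cos(4x) + C₂sin(4x))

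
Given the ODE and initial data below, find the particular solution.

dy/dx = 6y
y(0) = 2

General solution: y = Ce^(6x)
Applying IC y(0) = 2:
Particular solution: y = 2e^(6x)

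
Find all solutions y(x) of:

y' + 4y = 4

Using integrating factor method:

General solution: y = 1 + Ce^(-4x)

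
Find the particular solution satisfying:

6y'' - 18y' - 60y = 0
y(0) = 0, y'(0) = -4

General solution: y = C₁e^(5x) + C₂e^(-2x)
Applying ICs: C₁ = -4/7, C₂ = 4/7
Particular solution: y = -(4/7)e^(5x) + (4/7)e^(-2x)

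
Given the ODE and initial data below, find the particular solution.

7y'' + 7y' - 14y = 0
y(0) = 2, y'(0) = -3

General solution: y = C₁e^x + C₂e^(-2x)
Applying ICs: C₁ = 1/3, C₂ = 5/3
Particular solution: y = (1/3)e^x + (5/3)e^(-2x)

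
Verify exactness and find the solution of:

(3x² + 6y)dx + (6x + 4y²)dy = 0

Verify exactness: ∂M/∂y = ∂N/∂x ✓
Find F(x,y) such that ∂F/∂x = M, ∂F/∂y = N
Solution: x³ + 6xy + 4y³/3 = C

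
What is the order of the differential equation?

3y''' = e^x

The order is 3 (highest derivative is of order 3).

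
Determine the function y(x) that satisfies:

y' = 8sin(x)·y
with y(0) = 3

General solution: y = Ce^(-8cos(x))
Applying IC y(0) = 3:
Particular solution: y = 3e^(8(1-cos(x)))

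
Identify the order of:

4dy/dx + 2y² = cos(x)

The order is 1 (highest derivative is of order 1).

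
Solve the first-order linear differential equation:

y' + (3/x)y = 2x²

Using integrating factor method:

General solution: y = (1/3)x^3 + Cx^(-3)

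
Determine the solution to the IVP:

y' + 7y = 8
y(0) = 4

General solution: y = 8/7 + Ce^(-7x)
Applying y(0) = 4: C = 4 - 8/7 = 20/7
Particular solution: y = 8/7 + (20/7)e^(-7x)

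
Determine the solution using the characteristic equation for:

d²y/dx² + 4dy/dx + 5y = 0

Characteristic equation: r² + 4r + 5 = 0
Roots: r = -2 ± i (complex conjugates)
General solution: y = e^(-2x)(C₁cos(x) + C₂sin(x))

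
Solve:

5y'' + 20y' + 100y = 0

Characteristic equation: 5r² + 20r + 100 = 0
Divide by 5: r² + 4r + 20 = 0
Roots: r = -2 ± 4i (complex conjugates)
General solution: y = e^(-2x)(C₁cos(4x) + C₂sin(4x))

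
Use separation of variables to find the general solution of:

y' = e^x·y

Separating variables and integrating:
ln|y| = e^x + C

General solution: y = Ce^(e^x)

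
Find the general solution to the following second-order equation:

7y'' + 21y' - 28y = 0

Characteristic equation: 7r² + 21r - 28 = 0
Divide by 7: r² + 3r - 4 = 0
Roots: r = 1, -4 (distinct real)
General solution: y = C₁e^x + C₂e^(-4x)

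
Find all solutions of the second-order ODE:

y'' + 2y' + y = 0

Characteristic equation: r² + 2r + 1 = 0
Factored: (r + 1)² = 0
Repeated root: r = -1
General solution: y = (C₁ + C₂x)e^(-x)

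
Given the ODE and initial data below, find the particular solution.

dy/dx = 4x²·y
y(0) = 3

General solution: y = Ce^(4x³/3)
Applying IC y(0) = 3:
Particular solution: y = 3e^(4x³/3)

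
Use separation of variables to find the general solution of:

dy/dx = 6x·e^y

Separating variables and integrating:
-e^(-y) = 3x² + C

General solution: y = -ln(C - 3x²)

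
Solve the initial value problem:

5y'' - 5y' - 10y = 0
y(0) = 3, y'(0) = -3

General solution: y = C₁e^(2x) + C₂e^(-x)
Applying ICs: C₁ = 0, C₂ = 3
Particular solution: y = 3e^(-x)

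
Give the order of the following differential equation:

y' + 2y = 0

The order is 1 (highest derivative is of order 1).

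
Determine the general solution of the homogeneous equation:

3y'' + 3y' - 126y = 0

Characteristic equation: 3r² + 3r - 126 = 0
Divide by 3: r² + r - 42 = 0
Roots: r = 6, -7 (distinct real)
General solution: y = C₁e^(6x) + C₂e^(-7x)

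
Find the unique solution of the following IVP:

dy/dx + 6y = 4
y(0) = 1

General solution: y = 2/3 + Ce^(-6x)
Applying y(0) = 1: C = 1 - 2/3 = 1/3
Particular solution: y = 2/3 + (1/3)e^(-6x)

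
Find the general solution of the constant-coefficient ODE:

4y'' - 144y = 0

Characteristic equation: 4r² - 144 = 0
Divide by 4: r² - 36 = 0
Roots: r = 6, -6 (distinct real)
General solution: y = C₁e^(6x) + C₂e^(-6x)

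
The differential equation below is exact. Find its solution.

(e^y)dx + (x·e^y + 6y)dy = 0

Verify exactness: ∂M/∂y = ∂N/∂x ✓
Find F(x,y) such that ∂F/∂x = M, ∂F/∂y = N
Solution: x·e^y + 3y² = C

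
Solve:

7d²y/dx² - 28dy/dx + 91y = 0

Characteristic equation: 7r² - 28r + 91 = 0
Divide by 7: r² - 4r + 13 = 0
Roots: r = 2 ± 3i (complex conjugates)
General solution: y = e^(2x)(C₁cos(3x) + C₂sin(3x))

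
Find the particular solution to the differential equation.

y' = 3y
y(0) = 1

General solution: y = Ce^(3x)
Applying IC y(0) = 1:
Particular solution: y = e^(3x)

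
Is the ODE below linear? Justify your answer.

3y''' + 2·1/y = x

No. Nonlinear (1/y term)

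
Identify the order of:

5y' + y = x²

The order is 1 (highest derivative is of order 1).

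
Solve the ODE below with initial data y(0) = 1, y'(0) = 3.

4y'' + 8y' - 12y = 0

General solution: y = C₁e^x + C₂e^(-3x)
Applying ICs: C₁ = 3/2, C₂ = -1/2
Particular solution: y = (3/2)e^x - (1/2)e^(-3x)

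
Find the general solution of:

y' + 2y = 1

Using integrating factor method:

General solution: y = 1/2 + Ce^(-2x)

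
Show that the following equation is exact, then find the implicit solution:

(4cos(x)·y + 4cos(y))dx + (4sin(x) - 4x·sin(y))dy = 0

Verify exactness: ∂M/∂y = ∂N/∂x ✓
Find F(x,y) such that ∂F/∂x = M, ∂F/∂y = N
Solution: 4sin(x)·y + 4x·cos(y) = C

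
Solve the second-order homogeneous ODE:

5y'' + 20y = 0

Characteristic equation: 5r² + 20 = 0
Divide by 5: r² + 4 = 0
Roots: r = ±2i (complex conjugates)
General solution: y = C₁cos(2x) + C₂sin(2x)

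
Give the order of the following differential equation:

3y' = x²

The order is 1 (highest derivative is of order 1).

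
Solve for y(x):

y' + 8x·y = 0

Using integrating factor method:

General solution: y = Ce^(-4x^2)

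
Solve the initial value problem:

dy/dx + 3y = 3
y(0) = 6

General solution: y = 1 + Ce^(-3x)
Applying y(0) = 6: C = 6 - 1 = 5
Particular solution: y = 1 + 5e^(-3x)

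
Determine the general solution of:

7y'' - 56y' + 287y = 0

Characteristic equation: 7r² - 56r + 287 = 0
Divide by 7: r² - 8r + 41 = 0
Roots: r = 4 ± 5i (complex conjugates)
General solution: y = e^(4x)(C₁cos(5x) + C₂sin(5x))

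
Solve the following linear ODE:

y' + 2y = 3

Using integrating factor method:

General solution: y = 3/2 + Ce^(-2x)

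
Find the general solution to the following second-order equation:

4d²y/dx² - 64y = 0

Characteristic equation: 4r² - 64 = 0
Divide by 4: r² - 16 = 0
Roots: r = 4, -4 (distinct real)
General solution: y = C₁e^(4x) + C₂e^(-4x)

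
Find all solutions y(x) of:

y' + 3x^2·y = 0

Using integrating factor method:

General solution: y = Ce^(-x^3)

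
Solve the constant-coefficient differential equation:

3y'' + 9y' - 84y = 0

Characteristic equation: 3r² + 9r - 84 = 0
Divide by 3: r² + 3r - 28 = 0
Roots: r = 4, -7 (distinct real)
General solution: y = C₁e^(4x) + C₂e^(-7x)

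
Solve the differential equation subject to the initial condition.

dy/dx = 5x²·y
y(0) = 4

General solution: y = Ce^(5x³/3)
Applying IC y(0) = 4:
Particular solution: y = 4e^(5x³/3)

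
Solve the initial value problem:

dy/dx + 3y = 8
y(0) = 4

General solution: y = 8/3 + Ce^(-3x)
Applying y(0) = 4: C = 4 - 8/3 = 4/3
Particular solution: y = 8/3 + (4/3)e^(-3x)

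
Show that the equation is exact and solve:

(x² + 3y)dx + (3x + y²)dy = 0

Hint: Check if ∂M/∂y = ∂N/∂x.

Verify exactness: ∂M/∂y = ∂N/∂x ✓
Find F(x,y) such that ∂F/∂x = M, ∂F/∂y = N
Solution: x³/3 + 3xy + y³/3 = C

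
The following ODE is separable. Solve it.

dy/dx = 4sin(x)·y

Separating variables and integrating:
ln|y| = -4cos(x) + C

General solution: y = Ce^(-4cos(x))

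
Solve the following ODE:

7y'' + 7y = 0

Characteristic equation: 7r² + 7 = 0
Divide by 7: r² + 1 = 0
Roots: r = ±i (complex conjugates)
General solution: y = C₁cos(x) + C₂sin(x)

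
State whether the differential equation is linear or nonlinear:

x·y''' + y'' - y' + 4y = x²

Linear (y and its derivatives appear to the first power only, no products of y terms)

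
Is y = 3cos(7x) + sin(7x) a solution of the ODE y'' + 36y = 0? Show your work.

Verification:
y'' = -147cos(7x) - 49sin(7x)
y'' + 36y ≠ 0 (frequency mismatch: got 49 instead of 36)

No, it is not a solution.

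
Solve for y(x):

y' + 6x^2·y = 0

Using integrating factor method:

General solution: y = Ce^(-2x^3)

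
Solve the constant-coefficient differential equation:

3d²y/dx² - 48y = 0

Characteristic equation: 3r² - 48 = 0
Divide by 3: r² - 16 = 0
Roots: r = 4, -4 (distinct real)
General solution: y = C₁e^(4x) + C₂e^(-4x)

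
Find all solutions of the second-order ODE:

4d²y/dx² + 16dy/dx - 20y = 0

Characteristic equation: 4r² + 16r - 20 = 0
Divide by 4: r² + 4r - 5 = 0
Roots: r = 1, -5 (distinct real)
General solution: y = C₁e^x + C₂e^(-5x)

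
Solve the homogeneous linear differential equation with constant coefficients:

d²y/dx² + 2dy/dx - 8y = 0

Characteristic equation: r² + 2r - 8 = 0
Roots: r = 2, -4 (distinct real)
General solution: y = C₁e^(2x) + C₂e^(-4x)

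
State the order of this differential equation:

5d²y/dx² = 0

The order is 2 (highest derivative is of order 2).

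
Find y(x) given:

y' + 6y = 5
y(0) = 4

General solution: y = 5/6 + Ce^(-6x)
Applying y(0) = 4: C = 4 - 5/6 = 19/6
Particular solution: y = 5/6 + (19/6)e^(-6x)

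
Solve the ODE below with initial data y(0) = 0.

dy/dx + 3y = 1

General solution: y = 1/3 + Ce^(-3x)
Applying y(0) = 0: C = 0 - 1/3 = -1/3
Particular solution: y = 1/3 - (1/3)e^(-3x)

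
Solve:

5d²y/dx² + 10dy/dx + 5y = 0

Characteristic equation: 5r² + 10r + 5 = 0
Divide by 5: r² + 2r + 1 = 0
Factored: (r + 1)² = 0
Repeated root: r = -1
General solution: y = (C₁ + C₂x)e^(-x)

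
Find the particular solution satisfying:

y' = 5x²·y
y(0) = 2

General solution: y = Ce^(5x³/3)
Applying IC y(0) = 2:
Particular solution: y = 2e^(5x³/3)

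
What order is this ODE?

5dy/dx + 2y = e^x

The order is 1 (highest derivative is of order 1).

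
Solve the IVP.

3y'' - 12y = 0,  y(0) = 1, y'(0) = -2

General solution: y = C₁e^(2x) + C₂e^(-2x)
Applying ICs: C₁ = 0, C₂ = 1
Particular solution: y = e^(-2x)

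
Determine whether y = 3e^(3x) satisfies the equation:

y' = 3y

Verification:
y = 3e^(3x)
y' = 9e^(3x)
3y = 9e^(3x)
y' = 3y ✓

Yes, it is a solution.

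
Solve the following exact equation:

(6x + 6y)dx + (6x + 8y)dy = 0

Verify exactness: ∂M/∂y = ∂N/∂x ✓
Find F(x,y) such that ∂F/∂x = M, ∂F/∂y = N
Solution: 3x² + 6xy + 4y² = C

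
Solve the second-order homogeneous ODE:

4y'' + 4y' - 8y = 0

Characteristic equation: 4r² + 4r - 8 = 0
Divide by 4: r² + r - 2 = 0
Roots: r = 1, -2 (distinct real)
General solution: y = C₁e^x + C₂e^(-2x)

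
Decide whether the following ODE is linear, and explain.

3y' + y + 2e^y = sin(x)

Nonlinear (e^y is nonlinear in y)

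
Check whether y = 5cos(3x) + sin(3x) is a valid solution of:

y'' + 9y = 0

Verification:
y'' = -45cos(3x) - 9sin(3x)
y'' + 9y = 0 ✓

Yes, it is a solution.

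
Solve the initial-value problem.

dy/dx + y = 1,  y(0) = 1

General solution: y = 1 + Ce^(-x)
Applying y(0) = 1: C = 1 - 1 = 0
Particular solution: y = 1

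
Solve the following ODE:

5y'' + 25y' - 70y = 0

Characteristic equation: 5r² + 25r - 70 = 0
Divide by 5: r² + 5r - 14 = 0
Roots: r = 2, -7 (distinct real)
General solution: y = C₁e^(2x) + C₂e^(-7x)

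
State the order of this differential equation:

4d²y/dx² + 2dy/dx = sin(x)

The order is 2 (highest derivative is of order 2).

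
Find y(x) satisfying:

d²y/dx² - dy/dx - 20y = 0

Characteristic equation: r² - r - 20 = 0
Roots: r = 5, -4 (distinct real)
General solution: y = C₁e^(5x) + C₂e^(-4x)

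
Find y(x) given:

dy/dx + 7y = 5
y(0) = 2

General solution: y = 5/7 + Ce^(-7x)
Applying y(0) = 2: C = 2 - 5/7 = 9/7
Particular solution: y = 5/7 + (9/7)e^(-7x)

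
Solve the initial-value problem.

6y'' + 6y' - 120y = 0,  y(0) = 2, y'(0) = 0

General solution: y = C₁e^(4x) + C₂e^(-5x)
Applying ICs: C₁ = 10/9, C₂ = 8/9
Particular solution: y = (10/9)e^(4x) + (8/9)e^(-5x)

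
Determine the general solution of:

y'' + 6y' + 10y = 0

Characteristic equation: r² + 6r + 10 = 0
Roots: r = -3 ± i (complex conjugates)
General solution: y = e^(-3x)(C₁cos(x) + C₂sin(x))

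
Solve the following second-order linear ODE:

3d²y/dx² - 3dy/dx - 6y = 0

Characteristic equation: 3r² - 3r - 6 = 0
Divide by 3: r² - r - 2 = 0
Roots: r = 2, -1 (distinct real)
General solution: y = C₁e^(2x) + C₂e^(-x)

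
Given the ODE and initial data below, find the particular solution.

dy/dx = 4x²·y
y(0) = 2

General solution: y = Ce^(4x³/3)
Applying IC y(0) = 2:
Particular solution: y = 2e^(4x³/3)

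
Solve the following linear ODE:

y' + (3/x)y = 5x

Using integrating factor method:

General solution: y = x^2 + Cx^(-3)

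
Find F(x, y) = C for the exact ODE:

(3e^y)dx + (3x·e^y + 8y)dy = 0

Verify exactness: ∂M/∂y = ∂N/∂x ✓
Find F(x,y) such that ∂F/∂x = M, ∂F/∂y = N
Solution: 3x·e^y + 4y² = C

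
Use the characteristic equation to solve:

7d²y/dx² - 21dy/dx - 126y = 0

Characteristic equation: 7r² - 21r - 126 = 0
Divide by 7: r² - 3r - 18 = 0
Roots: r = 6, -3 (distinct real)
General solution: y = C₁e^(6x) + C₂e^(-3x)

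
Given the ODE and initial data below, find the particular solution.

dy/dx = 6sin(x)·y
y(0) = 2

General solution: y = Ce^(-6cos(x))
Applying IC y(0) = 2:
Particular solution: y = 2e^(6(1-cos(x)))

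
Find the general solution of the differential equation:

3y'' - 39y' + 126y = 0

Characteristic equation: 3r² - 39r + 126 = 0
Divide by 3: r² - 13r + 42 = 0
Roots: r = 7, 6 (distinct real)
General solution: y = C₁e^(7x) + C₂e^(6x)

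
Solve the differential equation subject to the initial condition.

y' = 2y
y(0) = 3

General solution: y = Ce^(2x)
Applying IC y(0) = 3:
Particular solution: y = 3e^(2x)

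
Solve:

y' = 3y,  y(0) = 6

General solution: y = Ce^(3x)
Applying IC y(0) = 6:
Particular solution: y = 6e^(3x)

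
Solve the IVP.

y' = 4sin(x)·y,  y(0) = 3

General solution: y = Ce^(-4cos(x))
Applying IC y(0) = 3:
Particular solution: y = 3e^(4(1-cos(x)))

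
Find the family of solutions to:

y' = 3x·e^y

Separating variables and integrating:
-e^(-y) = 3x²/2 + C

General solution: y = -ln(C - 3x²/2)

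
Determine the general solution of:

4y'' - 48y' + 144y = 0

Characteristic equation: 4r² - 48r + 144 = 0
Divide by 4: r² - 12r + 36 = 0
Factored: (r - 6)² = 0
Repeated root: r = 6
General solution: y = (C₁ + C₂x)e^(6x)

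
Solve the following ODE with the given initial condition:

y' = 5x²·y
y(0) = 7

General solution: y = Ce^(5x³/3)
Applying IC y(0) = 7:
Particular solution: y = 7e^(5x³/3)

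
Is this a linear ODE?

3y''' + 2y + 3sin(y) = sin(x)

No. Nonlinear (sin(y) is nonlinear in y)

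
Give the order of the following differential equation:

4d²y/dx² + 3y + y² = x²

The order is 2 (highest derivative is of order 2).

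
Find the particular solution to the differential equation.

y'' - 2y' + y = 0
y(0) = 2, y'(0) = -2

General solution: y = (C₁ + C₂x)e^x
Repeated root r = 1
Applying ICs: C₁ = 2, C₂ = -4
Particular solution: y = (2 - 4x)e^x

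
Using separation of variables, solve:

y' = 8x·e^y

Separating variables and integrating:
-e^(-y) = 4x² + C

General solution: y = -ln(C - 4x²)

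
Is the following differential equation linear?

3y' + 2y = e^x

Yes. Linear (y and its derivatives appear to the first power only, no products of y terms)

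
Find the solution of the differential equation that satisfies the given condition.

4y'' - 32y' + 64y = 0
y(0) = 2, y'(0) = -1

General solution: y = (C₁ + C₂x)e^(4x)
Repeated root r = 4
Applying ICs: C₁ = 2, C₂ = -9
Particular solution: y = (2 - 9x)e^(4x)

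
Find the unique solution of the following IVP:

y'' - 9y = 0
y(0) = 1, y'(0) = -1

General solution: y = C₁e^(3x) + C₂e^(-3x)
Applying ICs: C₁ = 1/3, C₂ = 2/3
Particular solution: y = (1/3)e^(3x) + (2/3)e^(-3x)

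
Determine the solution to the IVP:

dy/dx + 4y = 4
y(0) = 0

General solution: y = 1 + Ce^(-4x)
Applying y(0) = 0: C = 0 - 1 = -1
Particular solution: y = 1 - e^(-4x)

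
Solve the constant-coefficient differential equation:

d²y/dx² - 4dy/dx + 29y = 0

Characteristic equation: r² - 4r + 29 = 0
Roots: r = 2 ± 5i (complex conjugates)
General solution: y = e^(2x)(C₁cos(5x) + C₂sin(5x))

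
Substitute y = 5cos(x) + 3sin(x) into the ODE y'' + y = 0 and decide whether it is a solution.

Verification:
y'' = -5cos(x) - 3sin(x)
y'' + y = 0 ✓

Yes, it is a solution.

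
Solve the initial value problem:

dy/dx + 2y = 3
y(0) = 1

General solution: y = 3/2 + Ce^(-2x)
Applying y(0) = 1: C = 1 - 3/2 = -1/2
Particular solution: y = 3/2 - (1/2)e^(-2x)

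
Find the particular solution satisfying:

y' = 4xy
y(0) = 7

General solution: y = Ce^(2x²)
Applying IC y(0) = 7:
Particular solution: y = 7e^(2x²)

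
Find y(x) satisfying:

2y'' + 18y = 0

Characteristic equation: 2r² + 18 = 0
Divide by 2: r² + 9 = 0
Roots: r = ±3i (complex conjugates)
General solution: y = C₁cos(3x) + C₂sin(3x)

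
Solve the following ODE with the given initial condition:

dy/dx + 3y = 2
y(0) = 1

General solution: y = 2/3 + Ce^(-3x)
Applying y(0) = 1: C = 1 - 2/3 = 1/3
Particular solution: y = 2/3 + (1/3)e^(-3x)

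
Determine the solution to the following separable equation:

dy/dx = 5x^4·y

Separating variables and integrating:
ln|y| = x^5 + C

General solution: y = Ce^(x^5)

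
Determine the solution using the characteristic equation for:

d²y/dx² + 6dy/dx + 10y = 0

Characteristic equation: r² + 6r + 10 = 0
Roots: r = -3 ± i (complex conjugates)
General solution: y = e^(-3x)(C₁cos(x) + C₂sin(x))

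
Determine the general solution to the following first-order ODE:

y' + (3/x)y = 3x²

Using integrating factor method:

General solution: y = (1/2)x^3 + Cx^(-3)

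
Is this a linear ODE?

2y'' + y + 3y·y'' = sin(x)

No. Nonlinear (y·y'' term)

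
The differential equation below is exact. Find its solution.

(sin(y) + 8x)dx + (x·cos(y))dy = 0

Verify exactness: ∂M/∂y = ∂N/∂x ✓
Find F(x,y) such that ∂F/∂x = M, ∂F/∂y = N
Solution: x·sin(y) + 4x² = C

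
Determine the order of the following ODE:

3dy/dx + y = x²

The order is 1 (highest derivative is of order 1).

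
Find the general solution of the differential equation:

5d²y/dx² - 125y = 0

Characteristic equation: 5r² - 125 = 0
Divide by 5: r² - 25 = 0
Roots: r = 5, -5 (distinct real)
General solution: y = C₁e^(5x) + C₂e^(-5x)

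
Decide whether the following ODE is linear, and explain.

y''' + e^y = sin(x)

Nonlinear (e^y is nonlinear in y)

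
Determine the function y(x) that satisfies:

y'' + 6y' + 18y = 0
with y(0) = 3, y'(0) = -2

General solution: y = e^(-3x)(C₁cos(3x) + C₂sin(3x))
Complex roots r = -3 ± 3i
Applying ICs: C₁ = 3, C₂ = 7/3
Particular solution: y = e^(-3x)(3cos(3x) + (7/3)sin(3x))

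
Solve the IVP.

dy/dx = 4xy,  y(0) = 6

General solution: y = Ce^(2x²)
Applying IC y(0) = 6:
Particular solution: y = 6e^(2x²)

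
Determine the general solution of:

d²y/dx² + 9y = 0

Characteristic equation: r² + 9 = 0
Roots: r = ±3i (complex conjugates)
General solution: y = C₁cos(3x) + C₂sin(3x)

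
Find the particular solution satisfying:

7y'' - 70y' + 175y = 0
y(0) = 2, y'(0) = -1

General solution: y = (C₁ + C₂x)e^(5x)
Repeated root r = 5
Applying ICs: C₁ = 2, C₂ = -11
Particular solution: y = (2 - 11x)e^(5x)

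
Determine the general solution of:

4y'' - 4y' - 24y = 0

Characteristic equation: 4r² - 4r - 24 = 0
Divide by 4: r² - r - 6 = 0
Roots: r = 3, -2 (distinct real)
General solution: y = C₁e^(3x) + C₂e^(-2x)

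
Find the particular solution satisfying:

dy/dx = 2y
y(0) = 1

General solution: y = Ce^(2x)
Applying IC y(0) = 1:
Particular solution: y = e^(2x)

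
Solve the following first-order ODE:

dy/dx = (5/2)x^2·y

Separating variables and integrating:
ln|y| = 5x^3/6 + C

General solution: y = Ce^(5x^3/6)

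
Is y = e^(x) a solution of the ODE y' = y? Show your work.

Verification:
y = e^(x)
y' = e^(x)
y = e^(x)
y' = y ✓

Yes, it is a solution.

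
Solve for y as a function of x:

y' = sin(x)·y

Separating variables and integrating:
ln|y| = -cos(x) + C

General solution: y = Ce^(-cos(x))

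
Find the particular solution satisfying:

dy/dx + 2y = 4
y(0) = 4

General solution: y = 2 + Ce^(-2x)
Applying y(0) = 4: C = 4 - 2 = 2
Particular solution: y = 2 + 2e^(-2x)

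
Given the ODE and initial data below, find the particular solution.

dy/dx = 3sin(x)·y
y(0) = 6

General solution: y = Ce^(-3cos(x))
Applying IC y(0) = 6:
Particular solution: y = 6e^(3(1-cos(x)))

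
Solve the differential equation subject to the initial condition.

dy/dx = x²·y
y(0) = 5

General solution: y = Ce^(x³/3)
Applying IC y(0) = 5:
Particular solution: y = 5e^(x³/3)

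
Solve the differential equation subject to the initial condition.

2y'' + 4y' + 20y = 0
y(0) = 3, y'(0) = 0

General solution: y = e^(-x)(C₁cos(3x) + C₂sin(3x))
Complex roots r = -1 ± 3i
Applying ICs: C₁ = 3, C₂ = 1
Particular solution: y = e^(-x)(3cos(3x) + sin(3x))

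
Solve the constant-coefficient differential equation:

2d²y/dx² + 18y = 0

Characteristic equation: 2r² + 18 = 0
Divide by 2: r² + 9 = 0
Roots: r = ±3i (complex conjugates)
General solution: y = C₁cos(3x) + C₂sin(3x)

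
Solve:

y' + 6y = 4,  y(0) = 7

General solution: y = 2/3 + Ce^(-6x)
Applying y(0) = 7: C = 7 - 2/3 = 19/3
Particular solution: y = 2/3 + (19/3)e^(-6x)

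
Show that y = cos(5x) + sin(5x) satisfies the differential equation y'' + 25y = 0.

Verification:
y'' = -25cos(5x) - 25sin(5x)
y'' + 25y = 0 ✓

Yes, it is a solution.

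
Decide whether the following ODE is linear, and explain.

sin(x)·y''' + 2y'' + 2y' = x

Linear (y and its derivatives appear to the first power only, no products of y terms)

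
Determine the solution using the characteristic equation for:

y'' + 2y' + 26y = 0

Characteristic equation: r² + 2r + 26 = 0
Roots: r = -1 ± 5i (complex conjugates)
General solution: y = e^(-x)(C₁cos(5x) + C₂sin(5x))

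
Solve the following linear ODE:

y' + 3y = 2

Using integrating factor method:

General solution: y = 2/3 + Ce^(-3x)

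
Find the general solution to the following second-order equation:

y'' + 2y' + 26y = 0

Characteristic equation: r² + 2r + 26 = 0
Roots: r = -1 ± 5i (complex conjugates)
General solution: y = e^(-x)(C₁cos(5x) + C₂sin(5x))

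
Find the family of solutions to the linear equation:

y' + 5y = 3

Using integrating factor method:

General solution: y = 3/5 + Ce^(-5x)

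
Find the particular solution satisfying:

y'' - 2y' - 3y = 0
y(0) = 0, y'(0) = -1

General solution: y = C₁e^(3x) + C₂e^(-x)
Applying ICs: C₁ = -1/4, C₂ = 1/4
Particular solution: y = -(1/4)e^(3x) + (1/4)e^(-x)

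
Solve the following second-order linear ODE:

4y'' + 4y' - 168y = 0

Characteristic equation: 4r² + 4r - 168 = 0
Divide by 4: r² + r - 42 = 0
Roots: r = 6, -7 (distinct real)
General solution: y = C₁e^(6x) + C₂e^(-7x)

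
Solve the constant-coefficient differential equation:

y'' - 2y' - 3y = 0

Characteristic equation: r² - 2r - 3 = 0
Roots: r = 3, -1 (distinct real)
General solution: y = C₁e^(3x) + C₂e^(-x)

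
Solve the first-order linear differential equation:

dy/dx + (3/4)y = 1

Using integrating factor method:

General solution: y = 4/3 + Ce^(-3x/4)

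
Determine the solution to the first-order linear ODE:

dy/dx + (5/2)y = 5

Using integrating factor method:

General solution: y = 2 + Ce^(-5x/2)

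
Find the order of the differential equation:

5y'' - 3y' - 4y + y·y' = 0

The order is 2 (highest derivative is of order 2).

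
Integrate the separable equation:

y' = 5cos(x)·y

Separating variables and integrating:
ln|y| = 5sin(x) + C

General solution: y = Ce^(5sin(x))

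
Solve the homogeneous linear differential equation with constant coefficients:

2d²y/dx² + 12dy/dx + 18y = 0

Characteristic equation: 2r² + 12r + 18 = 0
Divide by 2: r² + 6r + 9 = 0
Factored: (r + 3)² = 0
Repeated root: r = -3
General solution: y = (C₁ + C₂x)e^(-3x)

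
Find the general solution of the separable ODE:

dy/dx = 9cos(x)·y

Separating variables and integrating:
ln|y| = 9sin(x) + C

General solution: y = Ce^(9sin(x))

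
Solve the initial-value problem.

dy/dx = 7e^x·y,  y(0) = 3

General solution: y = Ce^(7e^x)
Applying IC y(0) = 3:
Particular solution: y = 3e^(7(e^x - 1))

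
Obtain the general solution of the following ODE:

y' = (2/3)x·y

Separating variables and integrating:
ln|y| = x^2/3 + C

General solution: y = Ce^(x^2/3)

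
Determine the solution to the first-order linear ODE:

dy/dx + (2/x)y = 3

Using integrating factor method:

General solution: y = x + Cx^(-2)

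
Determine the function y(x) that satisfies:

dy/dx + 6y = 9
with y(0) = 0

General solution: y = 3/2 + Ce^(-6x)
Applying y(0) = 0: C = 0 - 3/2 = -3/2
Particular solution: y = 3/2 - (3/2)e^(-6x)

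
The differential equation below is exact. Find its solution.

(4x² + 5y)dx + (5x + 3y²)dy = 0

Verify exactness: ∂M/∂y = ∂N/∂x ✓
Find F(x,y) such that ∂F/∂x = M, ∂F/∂y = N
Solution: 4x³/3 + 5xy + y³ = C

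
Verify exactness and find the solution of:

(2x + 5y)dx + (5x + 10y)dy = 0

Verify exactness: ∂M/∂y = ∂N/∂x ✓
Find F(x,y) such that ∂F/∂x = M, ∂F/∂y = N
Solution: x² + 5xy + 5y² = C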